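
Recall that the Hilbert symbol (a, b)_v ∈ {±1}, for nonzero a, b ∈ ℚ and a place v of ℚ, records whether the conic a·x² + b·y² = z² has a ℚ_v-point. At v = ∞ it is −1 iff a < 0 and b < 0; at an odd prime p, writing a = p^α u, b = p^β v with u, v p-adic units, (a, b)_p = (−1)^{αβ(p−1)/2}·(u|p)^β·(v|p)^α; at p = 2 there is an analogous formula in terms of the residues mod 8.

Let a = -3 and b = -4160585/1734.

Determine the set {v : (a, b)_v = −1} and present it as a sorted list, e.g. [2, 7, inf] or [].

[2, 3, 5, inf]

Mod squares: a ≡ -3, b ≡ -390. Check v ∈ {∞, 2, 3, 5, 11, 13, 17, 23}.
v=23: a=23^0·(≡20), b=23^2·(≡18) mod 23; (20|23)=-1, (18|23)=+1; (−1)^{0·2·11}·(-1)^2·(+1)^0 = +1.
v=2: v_2(a)=0, v_2(b)=-1; units ≡ 5, 5 (mod 8); ε·ε+αω+βω = 0·0+0·1+-1·1 ≡ 1  ⇒  (a,b)_2 = -1.
v=13: a=13^0·(≡10), b=13^1·(≡3) mod 13; (10|13)=+1, (3|13)=+1; (−1)^{0·1·6}·(+1)^1·(+1)^0 = +1.
v=3: a=3^1·(≡2), b=3^-1·(≡2) mod 3; (2|3)=-1, (2|3)=-1; (−1)^{1·-1·1}·(-1)^-1·(-1)^1 = -1.
v=∞: -3 < 0 and -390 < 0  ⇒  (a,b)_∞ = -1.
v=5: a=5^0·(≡2), b=5^1·(≡2) mod 5; (2|5)=-1, (2|5)=-1; (−1)^{0·1·2}·(-1)^1·(-1)^0 = -1.
v=11: a=11^0·(≡8), b=11^2·(≡8) mod 11; (8|11)=-1, (8|11)=-1; (−1)^{0·2·5}·(-1)^2·(-1)^0 = +1.
v=17: a=17^0·(≡14), b=17^-2·(≡2) mod 17; (14|17)=-1, (2|17)=+1; (−1)^{0·-2·8}·(-1)^-2·(+1)^0 = +1.
Ram(-3, -390) = {2, 3, 5, ∞}; no ℚ_2-point on the conic.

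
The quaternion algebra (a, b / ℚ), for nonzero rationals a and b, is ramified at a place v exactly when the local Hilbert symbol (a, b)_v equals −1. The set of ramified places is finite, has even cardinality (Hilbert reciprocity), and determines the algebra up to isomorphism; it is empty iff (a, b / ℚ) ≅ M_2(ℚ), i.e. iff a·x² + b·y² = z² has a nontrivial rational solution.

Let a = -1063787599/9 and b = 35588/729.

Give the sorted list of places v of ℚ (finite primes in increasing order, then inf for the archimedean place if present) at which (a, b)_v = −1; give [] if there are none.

[7, 41]

Mod squares: a ≡ -22591, b ≡ 8897. Check v ∈ {∞, 2, 3, 7, 19, 29, 31, 41}.
v=7: a=7^2·(≡5), b=7^1·(≡2) mod 7; (5|7)=-1, (2|7)=+1; (−1)^{2·1·3}·(-1)^1·(+1)^2 = -1.
v=19: a=19^1·(≡2), b=19^0·(≡11) mod 19; (2|19)=-1, (11|19)=+1; (−1)^{1·0·9}·(-1)^0·(+1)^1 = +1.
v=29: a=29^1·(≡13), b=29^0·(≡23) mod 29; (13|29)=+1, (23|29)=+1; (−1)^{1·0·14}·(+1)^0·(+1)^1 = +1.
v=∞: -22591 < 0 and 8897 > 0  ⇒  (a,b)_∞ = +1.
v=3: a=3^-2·(≡2), b=3^-6·(≡2) mod 3; (2|3)=-1, (2|3)=-1; (−1)^{-2·-6·1}·(-1)^-6·(-1)^-2 = +1.
v=31: a=31^2·(≡16), b=31^1·(≡2) mod 31; (16|31)=+1, (2|31)=+1; (−1)^{2·1·15}·(+1)^1·(+1)^2 = +1.
v=2: v_2(a)=0, v_2(b)=2; units ≡ 1, 1 (mod 8); ε·ε+αω+βω = 0·0+0·0+2·0 ≡ 0  ⇒  (a,b)_2 = +1.
v=41: a=41^1·(≡40), b=41^1·(≡22) mod 41; (40|41)=+1, (22|41)=-1; (−1)^{1·1·20}·(+1)^1·(-1)^1 = -1.
|Ram(-22591, 8897)| = 2, even; anisotropic at {7, 41}.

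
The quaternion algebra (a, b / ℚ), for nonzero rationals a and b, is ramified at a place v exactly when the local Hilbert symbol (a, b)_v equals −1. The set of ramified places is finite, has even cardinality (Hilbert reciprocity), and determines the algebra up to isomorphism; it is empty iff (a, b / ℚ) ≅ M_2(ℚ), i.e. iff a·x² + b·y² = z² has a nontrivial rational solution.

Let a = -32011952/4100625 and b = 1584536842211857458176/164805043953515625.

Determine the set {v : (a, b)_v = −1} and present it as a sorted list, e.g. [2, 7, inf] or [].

(a, b) ≡ (-6923, 161) mod (ℚ^×)²; places V = {2, 3, 5, 7, 11, 17, 23, 43, ∞}.
(a,b)_17: α=2, u≡1; β=4, v≡1 (mod 17); (1|17)=+1, (1|17)=+1; sign (−1)^0·+1^4·+1^2 = +1.
(a,b)_11: α=0, u≡6; β=-2, v≡8 (mod 11); (6|11)=-1, (8|11)=-1; sign (−1)^0·-1^-2·-1^0 = +1.
(a,b)_2: α=4, β=10; u≡5, v≡1 (mod 8); ε(u)ε(v)=0·0, αω(v)=4·0, βω(u)=10·1; sum ≡ 0  ⇒  +1.
(a,b)_23: α=1, u≡21; β=3, v≡14 (mod 23); (21|23)=-1, (14|23)=-1; sign (−1)^1·-1^3·-1^1 = -1.
(a,b)_43: α=1, u≡40; β=2, v≡22 (mod 43); (40|43)=+1, (22|43)=-1; sign (−1)^0·+1^2·-1^1 = -1.
(a,b)_5: α=-4, u≡3; β=-8, v≡1 (mod 5); (3|5)=-1, (1|5)=+1; sign (−1)^0·-1^-8·+1^-4 = +1.
(a,b)_∞: sgn(-6923)=−, sgn(161)=+, so +1.
(a,b)_3: α=-8, u≡1; β=-20, v≡2 (mod 3); (1|3)=+1, (2|3)=-1; sign (−1)^0·+1^-20·-1^-8 = +1.
(a,b)_7: α=1, u≡5; β=7, v≡4 (mod 7); (5|7)=-1, (4|7)=+1; sign (−1)^1·-1^7·+1^1 = +1.
|Ram(-6923, 161)| = 2, even; anisotropic at {23, 43}.

[23, 43]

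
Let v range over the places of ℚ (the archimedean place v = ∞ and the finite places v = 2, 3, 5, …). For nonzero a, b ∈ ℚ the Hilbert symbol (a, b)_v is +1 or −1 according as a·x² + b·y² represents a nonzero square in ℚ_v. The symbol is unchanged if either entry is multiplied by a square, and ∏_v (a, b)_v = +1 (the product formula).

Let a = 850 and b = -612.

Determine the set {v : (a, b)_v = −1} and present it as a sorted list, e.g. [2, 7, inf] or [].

Mod squares: a ≡ 34, b ≡ -17. Check v ∈ {∞, 2, 3, 5, 17}.
v=∞: 34 > 0 and -17 < 0  ⇒  (a,b)_∞ = +1.
v=2: v_2(a)=1, v_2(b)=2; units ≡ 1, 7 (mod 8); ε·ε+αω+βω = 0·1+1·0+2·0 ≡ 0  ⇒  (a,b)_2 = +1.
v=17: a=17^1·(≡16), b=17^1·(≡15) mod 17; (16|17)=+1, (15|17)=+1; (−1)^{1·1·8}·(+1)^1·(+1)^1 = +1.
v=3: a=3^0·(≡1), b=3^2·(≡1) mod 3; (1|3)=+1, (1|3)=+1; (−1)^{0·2·1}·(+1)^2·(+1)^0 = +1.
v=5: a=5^2·(≡4), b=5^0·(≡3) mod 5; (4|5)=+1, (3|5)=-1; (−1)^{2·0·2}·(+1)^0·(-1)^2 = +1.
Ram(a, b) = ∅: the form 34·x² + -17·y² − z² is isotropic over every ℚ_v, so by Hasse–Minkowski it is isotropic over ℚ.

[]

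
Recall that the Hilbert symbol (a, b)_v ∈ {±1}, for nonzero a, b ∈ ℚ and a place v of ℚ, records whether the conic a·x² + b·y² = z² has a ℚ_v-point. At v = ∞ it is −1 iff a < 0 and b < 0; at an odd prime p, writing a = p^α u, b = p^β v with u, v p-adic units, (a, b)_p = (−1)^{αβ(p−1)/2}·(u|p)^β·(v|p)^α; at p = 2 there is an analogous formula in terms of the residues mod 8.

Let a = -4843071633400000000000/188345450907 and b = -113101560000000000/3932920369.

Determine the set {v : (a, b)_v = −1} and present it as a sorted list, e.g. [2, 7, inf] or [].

[13, inf]

Mod squares: a ≡ -2145, b ≡ -11. Check v ∈ {∞, 2, 3, 5, 7, 11, 13, 17, 31}.
v=3: a=3^-3·(≡2), b=3^2·(≡1) mod 3; (2|3)=-1, (1|3)=+1; (−1)^{-3·2·1}·(-1)^2·(+1)^-3 = +1.
v=7: a=7^2·(≡2), b=7^-2·(≡5) mod 7; (2|7)=+1, (5|7)=-1; (−1)^{2·-2·3}·(+1)^-2·(-1)^2 = +1.
v=13: a=13^5·(≡1), b=13^4·(≡8) mod 13; (1|13)=+1, (8|13)=-1; (−1)^{5·4·6}·(+1)^4·(-1)^5 = -1.
v=17: a=17^-8·(≡10), b=17^-4·(≡10) mod 17; (10|17)=-1, (10|17)=-1; (−1)^{-8·-4·8}·(-1)^-4·(-1)^-8 = +1.
v=31: a=31^0·(≡10), b=31^-2·(≡20) mod 31; (10|31)=+1, (20|31)=+1; (−1)^{0·-2·15}·(+1)^-2·(+1)^0 = +1.
v=5: a=5^11·(≡4), b=5^10·(≡4) mod 5; (4|5)=+1, (4|5)=+1; (−1)^{11·10·2}·(+1)^10·(+1)^11 = +1.
v=∞: -2145 < 0 and -11 < 0  ⇒  (a,b)_∞ = -1.
v=2: v_2(a)=12, v_2(b)=12; units ≡ 7, 5 (mod 8); ε·ε+αω+βω = 1·0+12·1+12·0 ≡ 0  ⇒  (a,b)_2 = +1.
v=11: a=11^3·(≡5), b=11^1·(≡10) mod 11; (5|11)=+1, (10|11)=-1; (−1)^{3·1·5}·(+1)^1·(-1)^3 = +1.
Ram(-2145, -11) = {13, ∞}; no ℚ_13-point on the conic.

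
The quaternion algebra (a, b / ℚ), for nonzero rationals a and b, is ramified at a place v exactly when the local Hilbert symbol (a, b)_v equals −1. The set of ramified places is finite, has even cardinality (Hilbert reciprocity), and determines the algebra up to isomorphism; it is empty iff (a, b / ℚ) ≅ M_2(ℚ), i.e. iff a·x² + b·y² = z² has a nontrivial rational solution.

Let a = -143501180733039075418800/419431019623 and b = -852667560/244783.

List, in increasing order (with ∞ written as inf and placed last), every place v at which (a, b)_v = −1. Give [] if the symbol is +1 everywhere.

Mod squares: a ≡ -21, b ≡ -70. Check v ∈ {∞, 2, 3, 5, 7, 11, 17, 19}.
v=17: a=17^-4·(≡4), b=17^-2·(≡13) mod 17; (4|17)=+1, (13|17)=+1; (−1)^{-4·-2·8}·(+1)^-2·(+1)^-4 = +1.
v=3: a=3^27·(≡2), b=3^10·(≡2) mod 3; (2|3)=-1, (2|3)=-1; (−1)^{27·10·1}·(-1)^10·(-1)^27 = -1.
v=2: v_2(a)=4, v_2(b)=3; units ≡ 3, 5 (mod 8); ε·ε+αω+βω = 1·0+4·1+3·1 ≡ 1  ⇒  (a,b)_2 = -1.
v=5: a=5^2·(≡1), b=5^1·(≡1) mod 5; (1|5)=+1, (1|5)=+1; (−1)^{2·1·2}·(+1)^1·(+1)^2 = +1.
v=19: a=19^6·(≡4), b=19^2·(≡1) mod 19; (4|19)=+1, (1|19)=+1; (−1)^{6·2·9}·(+1)^2·(+1)^6 = +1.
v=∞: -21 < 0 and -70 < 0  ⇒  (a,b)_∞ = -1.
v=11: a=11^-4·(≡5), b=11^-2·(≡8) mod 11; (5|11)=+1, (8|11)=-1; (−1)^{-4·-2·5}·(+1)^-2·(-1)^-4 = +1.
v=7: a=7^-3·(≡4), b=7^-1·(≡1) mod 7; (4|7)=+1, (1|7)=+1; (−1)^{-3·-1·3}·(+1)^-1·(+1)^-3 = -1.
(-21, -70 / ℚ) ramifies at {2, 3, 7, ∞}: a division algebra.

[2, 3, 7, inf]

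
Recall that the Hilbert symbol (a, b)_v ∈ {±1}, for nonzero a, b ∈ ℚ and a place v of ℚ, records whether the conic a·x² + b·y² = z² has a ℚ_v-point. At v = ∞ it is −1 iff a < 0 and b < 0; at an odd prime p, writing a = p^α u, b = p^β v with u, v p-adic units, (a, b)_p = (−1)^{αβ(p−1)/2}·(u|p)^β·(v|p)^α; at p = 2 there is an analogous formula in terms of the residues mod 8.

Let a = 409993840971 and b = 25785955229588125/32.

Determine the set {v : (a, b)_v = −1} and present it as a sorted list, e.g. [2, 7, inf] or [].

[2, 3, 11, 19]

(a, b) ≡ (51, 92378) mod (ℚ^×)²; places V = {2, 3, 5, 11, 13, 17, 19, ∞}.
(a,b)_3: α=3, u≡2; β=0, v≡2 (mod 3); (2|3)=-1, (2|3)=-1; sign (−1)^0·-1^0·-1^3 = -1.
(a,b)_∞: sgn(51)=+, sgn(92378)=+, so +1.
(a,b)_17: α=1, u≡10; β=1, v≡11 (mod 17); (10|17)=-1, (11|17)=-1; sign (−1)^0·-1^1·-1^1 = +1.
(a,b)_19: α=2, u≡10; β=3, v≡1 (mod 19); (10|19)=-1, (1|19)=+1; sign (−1)^0·-1^3·+1^2 = -1.
(a,b)_11: α=4, u≡2; β=5, v≡4 (mod 11); (2|11)=-1, (4|11)=+1; sign (−1)^0·-1^5·+1^4 = -1.
(a,b)_2: α=0, β=-5; u≡3, v≡5 (mod 8); ε(u)ε(v)=1·0, αω(v)=0·1, βω(u)=-5·1; sum ≡ 1  ⇒  -1.
(a,b)_5: α=0, u≡1; β=4, v≡3 (mod 5); (1|5)=+1, (3|5)=-1; sign (−1)^0·+1^4·-1^0 = +1.
(a,b)_13: α=2, u≡3; β=3, v≡7 (mod 13); (3|13)=+1, (7|13)=-1; sign (−1)^0·+1^3·-1^2 = +1.
|Ram(51, 92378)| = 4, even; anisotropic at {2, 3, 11, 19}.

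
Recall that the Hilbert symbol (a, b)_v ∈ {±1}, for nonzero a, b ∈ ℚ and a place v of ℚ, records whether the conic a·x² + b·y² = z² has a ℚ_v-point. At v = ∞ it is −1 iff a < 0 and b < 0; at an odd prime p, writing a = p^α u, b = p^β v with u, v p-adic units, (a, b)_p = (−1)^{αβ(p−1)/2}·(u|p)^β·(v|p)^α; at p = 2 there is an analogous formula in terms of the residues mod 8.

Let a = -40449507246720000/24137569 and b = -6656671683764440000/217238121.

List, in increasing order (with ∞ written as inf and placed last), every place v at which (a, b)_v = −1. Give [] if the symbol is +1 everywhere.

[13, 43, 47, inf]

(a, b) ≡ (-26273, -559) mod (ℚ^×)²; places V = {2, 3, 5, 11, 13, 17, 19, 43, 47, ∞}.
(a,b)_∞: sgn(-26273)=−, sgn(-559)=−, so -1.
(a,b)_47: α=3, u≡23; β=4, v≡44 (mod 47); (23|47)=-1, (44|47)=-1; sign (−1)^0·-1^4·-1^3 = -1.
(a,b)_5: α=4, u≡2; β=4, v≡1 (mod 5); (2|5)=-1, (1|5)=+1; sign (−1)^0·-1^4·+1^4 = +1.
(a,b)_2: α=10, β=6; u≡7, v≡1 (mod 8); ε(u)ε(v)=1·0, αω(v)=10·0, βω(u)=6·0; sum ≡ 0  ⇒  +1.
(a,b)_43: α=1, u≡29; β=1, v≡5 (mod 43); (29|43)=-1, (5|43)=-1; sign (−1)^1·-1^1·-1^1 = -1.
(a,b)_17: α=-6, u≡8; β=-6, v≡16 (mod 17); (8|17)=+1, (16|17)=+1; sign (−1)^0·+1^-6·+1^-6 = +1.
(a,b)_13: α=1, u≡2; β=3, v≡3 (mod 13); (2|13)=-1, (3|13)=+1; sign (−1)^0·-1^3·+1^1 = -1.
(a,b)_19: α=0, u≡17; β=2, v≡4 (mod 19); (17|19)=+1, (4|19)=+1; sign (−1)^0·+1^2·+1^0 = +1.
(a,b)_11: α=2, u≡8; β=0, v≡8 (mod 11); (8|11)=-1, (8|11)=-1; sign (−1)^0·-1^0·-1^2 = +1.
(a,b)_3: α=2, u≡1; β=-2, v≡2 (mod 3); (1|3)=+1, (2|3)=-1; sign (−1)^0·+1^-2·-1^2 = +1.
Ram(-26273, -559) = {13, 43, 47, ∞}; no ℚ_13-point on the conic.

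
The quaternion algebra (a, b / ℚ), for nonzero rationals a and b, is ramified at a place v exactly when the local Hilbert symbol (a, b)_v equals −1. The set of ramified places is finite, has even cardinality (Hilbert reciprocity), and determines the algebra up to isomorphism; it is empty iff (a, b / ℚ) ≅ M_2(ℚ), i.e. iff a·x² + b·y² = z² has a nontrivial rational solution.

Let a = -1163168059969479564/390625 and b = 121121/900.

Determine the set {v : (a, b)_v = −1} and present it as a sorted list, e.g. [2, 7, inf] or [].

[11, 13]

Mod squares: a ≡ -91, b ≡ 1001. Check v ∈ {∞, 2, 3, 5, 7, 11, 13}.
v=11: a=11^10·(≡8), b=11^3·(≡4) mod 11; (8|11)=-1, (4|11)=+1; (−1)^{10·3·5}·(-1)^3·(+1)^10 = -1.
v=7: a=7^1·(≡4), b=7^1·(≡5) mod 7; (4|7)=+1, (5|7)=-1; (−1)^{1·1·3}·(+1)^1·(-1)^1 = +1.
v=3: a=3^6·(≡2), b=3^-2·(≡2) mod 3; (2|3)=-1, (2|3)=-1; (−1)^{6·-2·1}·(-1)^-2·(-1)^6 = +1.
v=5: a=5^-8·(≡1), b=5^-2·(≡1) mod 5; (1|5)=+1, (1|5)=+1; (−1)^{-8·-2·2}·(+1)^-2·(+1)^-8 = +1.
v=∞: -91 < 0 and 1001 > 0  ⇒  (a,b)_∞ = +1.
v=13: a=13^3·(≡6), b=13^1·(≡3) mod 13; (6|13)=-1, (3|13)=+1; (−1)^{3·1·6}·(-1)^1·(+1)^3 = -1.
v=2: v_2(a)=2, v_2(b)=-2; units ≡ 5, 1 (mod 8); ε·ε+αω+βω = 0·0+2·0+-2·1 ≡ 0  ⇒  (a,b)_2 = +1.
Ram(-91, 1001) = {11, 13}; no ℚ_11-point on the conic.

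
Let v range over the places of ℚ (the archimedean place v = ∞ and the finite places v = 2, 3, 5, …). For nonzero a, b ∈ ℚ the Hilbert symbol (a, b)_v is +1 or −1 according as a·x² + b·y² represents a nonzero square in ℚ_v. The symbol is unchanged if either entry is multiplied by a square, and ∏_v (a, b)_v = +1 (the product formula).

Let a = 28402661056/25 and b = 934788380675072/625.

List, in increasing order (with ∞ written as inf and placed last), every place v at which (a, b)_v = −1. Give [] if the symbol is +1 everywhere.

[2, 37]

Mod squares: a ≡ 259, b ≡ 4403. Check v ∈ {∞, 2, 5, 7, 11, 17, 37}.
v=5: a=5^-2·(≡1), b=5^-4·(≡2) mod 5; (1|5)=+1, (2|5)=-1; (−1)^{-2·-4·2}·(+1)^-4·(-1)^-2 = +1.
v=37: a=37^1·(≡21), b=37^1·(≡13) mod 37; (21|37)=+1, (13|37)=-1; (−1)^{1·1·18}·(+1)^1·(-1)^1 = -1.
v=11: a=11^2·(≡6), b=11^4·(≡5) mod 11; (6|11)=-1, (5|11)=+1; (−1)^{2·4·5}·(-1)^4·(+1)^2 = +1.
v=17: a=17^2·(≡8), b=17^3·(≡15) mod 17; (8|17)=+1, (15|17)=+1; (−1)^{2·3·8}·(+1)^3·(+1)^2 = +1.
v=7: a=7^3·(≡2), b=7^3·(≡6) mod 7; (2|7)=+1, (6|7)=-1; (−1)^{3·3·3}·(+1)^3·(-1)^3 = +1.
v=2: v_2(a)=6, v_2(b)=10; units ≡ 3, 3 (mod 8); ε·ε+αω+βω = 1·1+6·1+10·1 ≡ 1  ⇒  (a,b)_2 = -1.
v=∞: 259 > 0 and 4403 > 0  ⇒  (a,b)_∞ = +1.
Ram(259, 4403) = {2, 37}; no ℚ_2-point on the conic.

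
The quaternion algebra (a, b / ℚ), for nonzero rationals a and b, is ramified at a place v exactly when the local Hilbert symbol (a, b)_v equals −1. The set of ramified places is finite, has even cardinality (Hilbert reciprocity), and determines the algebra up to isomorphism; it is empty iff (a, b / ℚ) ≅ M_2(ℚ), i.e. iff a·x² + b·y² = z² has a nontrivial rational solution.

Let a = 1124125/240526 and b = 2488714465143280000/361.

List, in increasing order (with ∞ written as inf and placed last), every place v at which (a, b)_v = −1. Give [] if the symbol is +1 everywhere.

(a, b) ≡ (24310, 22) mod (ℚ^×)²; places V = {2, 5, 11, 13, 17, 19, 23, 29, ∞}.
(a,b)_2: α=-1, β=7; u≡3, v≡3 (mod 8); ε(u)ε(v)=1·1, αω(v)=-1·1, βω(u)=7·1; sum ≡ 1  ⇒  -1.
(a,b)_13: α=-1, u≡5; β=0, v≡12 (mod 13); (5|13)=-1, (12|13)=+1; sign (−1)^0·-1^0·+1^-1 = +1.
(a,b)_19: α=0, u≡17; β=-2, v≡15 (mod 19); (17|19)=+1, (15|19)=-1; sign (−1)^0·+1^-2·-1^0 = +1.
(a,b)_5: α=3, u≡3; β=4, v≡3 (mod 5); (3|5)=-1, (3|5)=-1; sign (−1)^0·-1^4·-1^3 = -1.
(a,b)_17: α=1, u≡8; β=4, v≡7 (mod 17); (8|17)=+1, (7|17)=-1; sign (−1)^0·+1^4·-1^1 = -1.
(a,b)_11: α=-1, u≡10; β=3, v≡8 (mod 11); (10|11)=-1, (8|11)=-1; sign (−1)^1·-1^3·-1^-1 = -1.
(a,b)_∞: sgn(24310)=+, sgn(22)=+, so +1.
(a,b)_23: α=2, u≡19; β=4, v≡14 (mod 23); (19|23)=-1, (14|23)=-1; sign (−1)^0·-1^4·-1^2 = +1.
(a,b)_29: α=-2, u≡15; β=0, v≡24 (mod 29); (15|29)=-1, (24|29)=+1; sign (−1)^0·-1^0·+1^-2 = +1.
|Ram(24310, 22)| = 4, even; anisotropic at {2, 5, 11, 17}.

[2, 5, 11, 17]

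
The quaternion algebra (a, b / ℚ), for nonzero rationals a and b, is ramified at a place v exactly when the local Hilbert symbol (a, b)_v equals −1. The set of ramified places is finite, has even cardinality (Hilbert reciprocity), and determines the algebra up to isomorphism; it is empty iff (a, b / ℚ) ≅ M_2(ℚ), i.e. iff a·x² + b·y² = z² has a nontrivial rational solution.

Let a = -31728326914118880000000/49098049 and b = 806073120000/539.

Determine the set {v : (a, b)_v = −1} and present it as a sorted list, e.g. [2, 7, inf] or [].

[3, 5, 11, 41]

(a, b) ≡ (-1230, 407) mod (ℚ^×)²; places V = {2, 3, 5, 7, 11, 13, 31, 37, 41, ∞}.
(a,b)_37: α=2, u≡27; β=1, v≡27 (mod 37); (27|37)=+1, (27|37)=+1; sign (−1)^0·+1^1·+1^2 = +1.
(a,b)_5: α=7, u≡4; β=4, v≡3 (mod 5); (4|5)=+1, (3|5)=-1; sign (−1)^0·+1^4·-1^7 = -1.
(a,b)_3: α=7, u≡1; β=4, v≡2 (mod 3); (1|3)=+1, (2|3)=-1; sign (−1)^0·+1^4·-1^7 = -1.
(a,b)_11: α=-2, u≡10; β=-1, v≡1 (mod 11); (10|11)=-1, (1|11)=+1; sign (−1)^0·-1^-1·+1^-2 = -1.
(a,b)_∞: sgn(-1230)=−, sgn(407)=+, so +1.
(a,b)_2: α=11, β=8; u≡1, v≡7 (mod 8); ε(u)ε(v)=0·1, αω(v)=11·0, βω(u)=8·0; sum ≡ 0  ⇒  +1.
(a,b)_31: α=2, u≡20; β=0, v≡25 (mod 31); (20|31)=+1, (25|31)=+1; sign (−1)^0·+1^0·+1^2 = +1.
(a,b)_41: α=3, u≡35; β=2, v≡12 (mod 41); (35|41)=-1, (12|41)=-1; sign (−1)^0·-1^2·-1^3 = -1.
(a,b)_13: α=-2, u≡2; β=0, v≡3 (mod 13); (2|13)=-1, (3|13)=+1; sign (−1)^0·-1^0·+1^-2 = +1.
(a,b)_7: α=-4, u≡2; β=-2, v≡2 (mod 7); (2|7)=+1, (2|7)=+1; sign (−1)^0·+1^-2·+1^-4 = +1.
(-1230, 407 / ℚ) ramifies at {3, 5, 11, 41}: a division algebra.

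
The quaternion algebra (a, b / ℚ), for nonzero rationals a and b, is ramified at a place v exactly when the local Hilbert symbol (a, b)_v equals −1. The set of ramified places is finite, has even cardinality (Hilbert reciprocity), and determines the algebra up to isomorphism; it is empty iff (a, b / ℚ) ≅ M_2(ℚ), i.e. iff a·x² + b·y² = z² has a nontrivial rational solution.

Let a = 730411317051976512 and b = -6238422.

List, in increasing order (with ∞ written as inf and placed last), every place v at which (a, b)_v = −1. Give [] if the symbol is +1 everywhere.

Mod squares: a ≡ 1173, b ≡ -693158. Check v ∈ {∞, 2, 3, 17, 19, 23, 29, 37}.
v=∞: 1173 > 0 and -693158 < 0  ⇒  (a,b)_∞ = +1.
v=2: v_2(a)=6, v_2(b)=1; units ≡ 5, 5 (mod 8); ε·ε+αω+βω = 0·0+6·1+1·1 ≡ 1  ⇒  (a,b)_2 = -1.
v=29: a=29^2·(≡22), b=29^1·(≡4) mod 29; (22|29)=+1, (4|29)=+1; (−1)^{2·1·14}·(+1)^1·(+1)^2 = +1.
v=37: a=37^2·(≡7), b=37^1·(≡3) mod 37; (7|37)=+1, (3|37)=+1; (−1)^{2·1·18}·(+1)^1·(+1)^2 = +1.
v=17: a=17^3·(≡1), b=17^1·(≡13) mod 17; (1|17)=+1, (13|17)=+1; (−1)^{3·1·8}·(+1)^1·(+1)^3 = +1.
v=19: a=19^2·(≡15), b=19^1·(≡1) mod 19; (15|19)=-1, (1|19)=+1; (−1)^{2·1·9}·(-1)^1·(+1)^2 = -1.
v=3: a=3^5·(≡1), b=3^2·(≡1) mod 3; (1|3)=+1, (1|3)=+1; (−1)^{5·2·1}·(+1)^2·(+1)^5 = +1.
v=23: a=23^1·(≡5), b=23^0·(≡6) mod 23; (5|23)=-1, (6|23)=+1; (−1)^{1·0·11}·(-1)^0·(+1)^1 = +1.
(1173, -693158 / ℚ) ramifies at {2, 19}: a division algebra.

[2, 19]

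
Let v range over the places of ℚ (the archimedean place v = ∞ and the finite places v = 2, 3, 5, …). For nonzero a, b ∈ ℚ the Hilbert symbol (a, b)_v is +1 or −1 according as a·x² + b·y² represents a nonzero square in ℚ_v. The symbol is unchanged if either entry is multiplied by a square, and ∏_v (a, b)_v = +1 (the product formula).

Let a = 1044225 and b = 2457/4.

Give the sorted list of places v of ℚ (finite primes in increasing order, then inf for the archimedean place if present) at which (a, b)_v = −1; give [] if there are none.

[]

(a, b) ≡ (4641, 273) mod (ℚ^×)²; places V = {2, 3, 5, 7, 13, 17, ∞}.
(a,b)_7: α=1, u≡5; β=1, v≡2 (mod 7); (5|7)=-1, (2|7)=+1; sign (−1)^1·-1^1·+1^1 = +1.
(a,b)_∞: sgn(4641)=+, sgn(273)=+, so +1.
(a,b)_3: α=3, u≡2; β=3, v≡1 (mod 3); (2|3)=-1, (1|3)=+1; sign (−1)^1·-1^3·+1^3 = +1.
(a,b)_5: α=2, u≡4; β=0, v≡3 (mod 5); (4|5)=+1, (3|5)=-1; sign (−1)^0·+1^0·-1^2 = +1.
(a,b)_17: α=1, u≡4; β=0, v≡15 (mod 17); (4|17)=+1, (15|17)=+1; sign (−1)^0·+1^0·+1^1 = +1.
(a,b)_13: α=1, u≡11; β=1, v≡5 (mod 13); (11|13)=-1, (5|13)=-1; sign (−1)^0·-1^1·-1^1 = +1.
(a,b)_2: α=0, β=-2; u≡1, v≡1 (mod 8); ε(u)ε(v)=0·0, αω(v)=0·0, βω(u)=-2·0; sum ≡ 0  ⇒  +1.
Every local symbol is +1, so the conic 4641·x² + 273·y² = z² has ℚ_v-points for all v and hence a ℚ-point; (a, b / ℚ) ≅ M_2(ℚ).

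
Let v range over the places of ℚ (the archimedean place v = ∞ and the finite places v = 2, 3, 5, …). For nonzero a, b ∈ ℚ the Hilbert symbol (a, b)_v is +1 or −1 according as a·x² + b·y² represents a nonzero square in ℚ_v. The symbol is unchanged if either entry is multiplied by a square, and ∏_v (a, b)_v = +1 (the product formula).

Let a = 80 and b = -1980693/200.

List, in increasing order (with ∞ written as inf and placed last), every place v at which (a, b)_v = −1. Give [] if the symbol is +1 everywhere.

[2, 13]

Mod squares: a ≡ 5, b ≡ -5434. Check v ∈ {∞, 2, 3, 5, 11, 13, 19}.
v=3: a=3^0·(≡2), b=3^6·(≡2) mod 3; (2|3)=-1, (2|3)=-1; (−1)^{0·6·1}·(-1)^6·(-1)^0 = +1.
v=13: a=13^0·(≡2), b=13^1·(≡5) mod 13; (2|13)=-1, (5|13)=-1; (−1)^{0·1·6}·(-1)^1·(-1)^0 = -1.
v=2: v_2(a)=4, v_2(b)=-3; units ≡ 5, 3 (mod 8); ε·ε+αω+βω = 0·1+4·1+-3·1 ≡ 1  ⇒  (a,b)_2 = -1.
v=∞: 5 > 0 and -5434 < 0  ⇒  (a,b)_∞ = +1.
v=11: a=11^0·(≡3), b=11^1·(≡9) mod 11; (3|11)=+1, (9|11)=+1; (−1)^{0·1·5}·(+1)^1·(+1)^0 = +1.
v=5: a=5^1·(≡1), b=5^-2·(≡4) mod 5; (1|5)=+1, (4|5)=+1; (−1)^{1·-2·2}·(+1)^-2·(+1)^1 = +1.
v=19: a=19^0·(≡4), b=19^1·(≡12) mod 19; (4|19)=+1, (12|19)=-1; (−1)^{0·1·9}·(+1)^1·(-1)^0 = +1.
Ram(5, -5434) = {2, 13}; no ℚ_2-point on the conic.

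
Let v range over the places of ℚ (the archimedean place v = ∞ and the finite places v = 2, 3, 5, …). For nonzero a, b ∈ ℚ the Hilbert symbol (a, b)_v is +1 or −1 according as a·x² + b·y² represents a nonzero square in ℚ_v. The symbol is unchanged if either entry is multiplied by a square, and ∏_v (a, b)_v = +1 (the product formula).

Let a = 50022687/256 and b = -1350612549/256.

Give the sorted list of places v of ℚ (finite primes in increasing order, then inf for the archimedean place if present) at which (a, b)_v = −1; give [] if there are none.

[2, 3, 17, 19]

Mod squares: a ≡ 138567, b ≡ -46189. Check v ∈ {∞, 2, 3, 11, 13, 17, 19}.
v=13: a=13^1·(≡9), b=13^1·(≡4) mod 13; (9|13)=+1, (4|13)=+1; (−1)^{1·1·6}·(+1)^1·(+1)^1 = +1.
v=3: a=3^1·(≡1), b=3^4·(≡2) mod 3; (1|3)=+1, (2|3)=-1; (−1)^{1·4·1}·(+1)^4·(-1)^1 = -1.
v=2: v_2(a)=-8, v_2(b)=-8; units ≡ 7, 3 (mod 8); ε·ε+αω+βω = 1·1+-8·1+-8·0 ≡ 1  ⇒  (a,b)_2 = -1.
v=∞: 138567 > 0 and -46189 < 0  ⇒  (a,b)_∞ = +1.
v=19: a=19^3·(≡6), b=19^3·(≡9) mod 19; (6|19)=+1, (9|19)=+1; (−1)^{3·3·9}·(+1)^3·(+1)^3 = -1.
v=17: a=17^1·(≡15), b=17^1·(≡3) mod 17; (15|17)=+1, (3|17)=-1; (−1)^{1·1·8}·(+1)^1·(-1)^1 = -1.
v=11: a=11^1·(≡6), b=11^1·(≡3) mod 11; (6|11)=-1, (3|11)=+1; (−1)^{1·1·5}·(-1)^1·(+1)^1 = +1.
|Ram(138567, -46189)| = 4, even; anisotropic at {2, 3, 17, 19}.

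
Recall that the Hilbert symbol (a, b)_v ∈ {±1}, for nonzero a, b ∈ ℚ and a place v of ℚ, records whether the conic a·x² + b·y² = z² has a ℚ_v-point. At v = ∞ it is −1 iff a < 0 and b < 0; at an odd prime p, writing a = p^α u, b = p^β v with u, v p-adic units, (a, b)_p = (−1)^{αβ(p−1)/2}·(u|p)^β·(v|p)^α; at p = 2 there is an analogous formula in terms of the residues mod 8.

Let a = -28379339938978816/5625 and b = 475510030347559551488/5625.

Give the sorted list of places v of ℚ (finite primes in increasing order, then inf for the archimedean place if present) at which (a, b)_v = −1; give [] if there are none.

(a, b) ≡ (-24679, 3126722) mod (ℚ^×)²; places V = {2, 3, 5, 23, 29, 31, 37, 47, ∞}.
(a,b)_3: α=-2, u≡2; β=-2, v≡2 (mod 3); (2|3)=-1, (2|3)=-1; sign (−1)^0·-1^-2·-1^-2 = +1.
(a,b)_2: α=10, β=9; u≡1, v≡1 (mod 8); ε(u)ε(v)=0·0, αω(v)=10·0, βω(u)=9·0; sum ≡ 0  ⇒  +1.
(a,b)_47: α=2, u≡33; β=3, v≡9 (mod 47); (33|47)=-1, (9|47)=+1; sign (−1)^0·-1^3·+1^2 = -1.
(a,b)_23: α=3, u≡2; β=4, v≡15 (mod 23); (2|23)=+1, (15|23)=-1; sign (−1)^0·+1^4·-1^3 = -1.
(a,b)_31: α=2, u≡1; β=3, v≡2 (mod 31); (1|31)=+1, (2|31)=+1; sign (−1)^0·+1^3·+1^2 = +1.
(a,b)_37: α=1, u≡9; β=1, v≡31 (mod 37); (9|37)=+1, (31|37)=-1; sign (−1)^0·+1^1·-1^1 = -1.
(a,b)_∞: sgn(-24679)=−, sgn(3126722)=+, so +1.
(a,b)_5: α=-4, u≡1; β=-4, v≡2 (mod 5); (1|5)=+1, (2|5)=-1; sign (−1)^0·+1^-4·-1^-4 = +1.
(a,b)_29: α=1, u≡14; β=1, v≡4 (mod 29); (14|29)=-1, (4|29)=+1; sign (−1)^0·-1^1·+1^1 = -1.
Ram(-24679, 3126722) = {23, 29, 37, 47}; no ℚ_23-point on the conic.

[23, 29, 37, 47]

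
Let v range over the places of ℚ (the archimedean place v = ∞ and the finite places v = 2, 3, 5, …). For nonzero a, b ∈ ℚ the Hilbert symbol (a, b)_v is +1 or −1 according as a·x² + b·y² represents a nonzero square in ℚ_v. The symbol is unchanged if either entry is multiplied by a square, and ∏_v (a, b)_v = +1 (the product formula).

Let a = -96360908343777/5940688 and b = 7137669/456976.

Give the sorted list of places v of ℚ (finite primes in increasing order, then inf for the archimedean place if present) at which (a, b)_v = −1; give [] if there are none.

(a, b) ≡ (-69069, 21) mod (ℚ^×)²; places V = {2, 3, 7, 11, 13, 23, 53, ∞}.
(a,b)_13: α=-5, u≡9; β=-4, v≡2 (mod 13); (9|13)=+1, (2|13)=-1; sign (−1)^0·+1^-4·-1^-5 = -1.
(a,b)_2: α=-4, β=-4; u≡3, v≡5 (mod 8); ε(u)ε(v)=1·0, αω(v)=-4·1, βω(u)=-4·1; sum ≡ 0  ⇒  +1.
(a,b)_∞: sgn(-69069)=−, sgn(21)=+, so +1.
(a,b)_7: α=3, u≡3; β=1, v≡6 (mod 7); (3|7)=-1, (6|7)=-1; sign (−1)^1·-1^1·-1^3 = -1.
(a,b)_3: α=3, u≡2; β=1, v≡1 (mod 3); (2|3)=-1, (1|3)=+1; sign (−1)^1·-1^1·+1^3 = +1.
(a,b)_11: α=5, u≡8; β=2, v≡6 (mod 11); (8|11)=-1, (6|11)=-1; sign (−1)^0·-1^2·-1^5 = -1.
(a,b)_53: α=2, u≡15; β=2, v≡5 (mod 53); (15|53)=+1, (5|53)=-1; sign (−1)^0·+1^2·-1^2 = +1.
(a,b)_23: α=1, u≡22; β=0, v≡20 (mod 23); (22|23)=-1, (20|23)=-1; sign (−1)^0·-1^0·-1^1 = -1.
|Ram(-69069, 21)| = 4, even; anisotropic at {7, 11, 13, 23}.

[7, 11, 13, 23]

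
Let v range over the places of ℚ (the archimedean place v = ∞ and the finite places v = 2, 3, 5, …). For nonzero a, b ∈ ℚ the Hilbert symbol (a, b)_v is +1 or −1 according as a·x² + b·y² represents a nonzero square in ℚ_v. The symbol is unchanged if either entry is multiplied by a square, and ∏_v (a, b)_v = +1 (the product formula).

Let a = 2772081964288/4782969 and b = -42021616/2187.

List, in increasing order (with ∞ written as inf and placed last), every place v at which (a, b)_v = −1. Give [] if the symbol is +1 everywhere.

(a, b) ≡ (13, -160797) mod (ℚ^×)²; places V = {2, 3, 7, 13, 19, 31, ∞}.
(a,b)_13: α=1, u≡1; β=1, v≡6 (mod 13); (1|13)=+1, (6|13)=-1; sign (−1)^0·+1^1·-1^1 = -1.
(a,b)_7: α=4, u≡5; β=3, v≡3 (mod 7); (5|7)=-1, (3|7)=-1; sign (−1)^0·-1^3·-1^4 = -1.
(a,b)_2: α=8, β=4; u≡5, v≡3 (mod 8); ε(u)ε(v)=0·1, αω(v)=8·1, βω(u)=4·1; sum ≡ 0  ⇒  +1.
(a,b)_19: α=2, u≡15; β=1, v≡6 (mod 19); (15|19)=-1, (6|19)=+1; sign (−1)^0·-1^1·+1^2 = -1.
(a,b)_∞: sgn(13)=+, sgn(-160797)=−, so +1.
(a,b)_31: α=2, u≡29; β=1, v≡11 (mod 31); (29|31)=-1, (11|31)=-1; sign (−1)^0·-1^1·-1^2 = -1.
(a,b)_3: α=-14, u≡1; β=-7, v≡2 (mod 3); (1|3)=+1, (2|3)=-1; sign (−1)^0·+1^-7·-1^-14 = +1.
(13, -160797 / ℚ) ramifies at {7, 13, 19, 31}: a division algebra.

[7, 13, 19, 31]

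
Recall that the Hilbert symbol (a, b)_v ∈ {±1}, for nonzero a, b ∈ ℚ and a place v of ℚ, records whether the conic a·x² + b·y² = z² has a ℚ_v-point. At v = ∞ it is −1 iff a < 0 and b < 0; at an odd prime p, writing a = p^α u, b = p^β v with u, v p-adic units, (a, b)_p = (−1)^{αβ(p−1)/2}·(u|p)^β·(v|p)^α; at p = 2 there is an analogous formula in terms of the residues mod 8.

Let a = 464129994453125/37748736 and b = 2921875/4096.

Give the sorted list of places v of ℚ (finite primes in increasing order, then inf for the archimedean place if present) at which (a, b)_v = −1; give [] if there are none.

(a, b) ≡ (5, 187) mod (ℚ^×)²; places V = {2, 3, 5, 7, 11, 13, 17, ∞}.
(a,b)_13: α=2, u≡5; β=0, v≡8 (mod 13); (5|13)=-1, (8|13)=-1; sign (−1)^0·-1^0·-1^2 = +1.
(a,b)_2: α=-22, β=-12; u≡5, v≡3 (mod 8); ε(u)ε(v)=0·1, αω(v)=-22·1, βω(u)=-12·1; sum ≡ 0  ⇒  +1.
(a,b)_5: α=7, u≡4; β=6, v≡2 (mod 5); (4|5)=+1, (2|5)=-1; sign (−1)^0·+1^6·-1^7 = -1.
(a,b)_7: α=4, u≡5; β=0, v≡5 (mod 7); (5|7)=-1, (5|7)=-1; sign (−1)^0·-1^0·-1^4 = +1.
(a,b)_11: α=4, u≡1; β=1, v≡2 (mod 11); (1|11)=+1, (2|11)=-1; sign (−1)^0·+1^1·-1^4 = +1.
(a,b)_∞: sgn(5)=+, sgn(187)=+, so +1.
(a,b)_17: α=0, u≡12; β=1, v≡12 (mod 17); (12|17)=-1, (12|17)=-1; sign (−1)^0·-1^1·-1^0 = -1.
(a,b)_3: α=-2, u≡2; β=0, v≡1 (mod 3); (2|3)=-1, (1|3)=+1; sign (−1)^0·-1^0·+1^-2 = +1.
|Ram(5, 187)| = 2, even; anisotropic at {5, 17}.

[5, 17]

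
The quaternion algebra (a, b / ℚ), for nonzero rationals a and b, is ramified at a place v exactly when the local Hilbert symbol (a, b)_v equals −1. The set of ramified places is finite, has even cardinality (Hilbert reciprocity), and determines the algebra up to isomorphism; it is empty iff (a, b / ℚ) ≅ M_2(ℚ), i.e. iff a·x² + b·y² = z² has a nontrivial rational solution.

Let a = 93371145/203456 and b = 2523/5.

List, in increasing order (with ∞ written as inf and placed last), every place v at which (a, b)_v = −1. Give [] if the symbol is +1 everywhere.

(a, b) ≡ (1155, 15) mod (ℚ^×)²; places V = {2, 3, 5, 7, 11, 17, 23, 29, 41, ∞}.
(a,b)_3: α=1, u≡1; β=1, v≡2 (mod 3); (1|3)=+1, (2|3)=-1; sign (−1)^1·+1^1·-1^1 = +1.
(a,b)_7: α=1, u≡4; β=0, v≡2 (mod 7); (4|7)=+1, (2|7)=+1; sign (−1)^0·+1^0·+1^1 = +1.
(a,b)_11: α=-1, u≡2; β=0, v≡3 (mod 11); (2|11)=-1, (3|11)=+1; sign (−1)^0·-1^0·+1^-1 = +1.
(a,b)_41: α=2, u≡11; β=0, v≡29 (mod 41); (11|41)=-1, (29|41)=-1; sign (−1)^0·-1^0·-1^2 = +1.
(a,b)_17: α=-2, u≡8; β=0, v≡15 (mod 17); (8|17)=+1, (15|17)=+1; sign (−1)^0·+1^0·+1^-2 = +1.
(a,b)_29: α=0, u≡23; β=2, v≡18 (mod 29); (23|29)=+1, (18|29)=-1; sign (−1)^0·+1^2·-1^0 = +1.
(a,b)_5: α=1, u≡4; β=-1, v≡3 (mod 5); (4|5)=+1, (3|5)=-1; sign (−1)^0·+1^-1·-1^1 = -1.
(a,b)_∞: sgn(1155)=+, sgn(15)=+, so +1.
(a,b)_2: α=-6, β=0; u≡3, v≡7 (mod 8); ε(u)ε(v)=1·1, αω(v)=-6·0, βω(u)=0·1; sum ≡ 1  ⇒  -1.
(a,b)_23: α=2, u≡10; β=0, v≡17 (mod 23); (10|23)=-1, (17|23)=-1; sign (−1)^0·-1^0·-1^2 = +1.
Ram(1155, 15) = {2, 5}; no ℚ_2-point on the conic.

[2, 5]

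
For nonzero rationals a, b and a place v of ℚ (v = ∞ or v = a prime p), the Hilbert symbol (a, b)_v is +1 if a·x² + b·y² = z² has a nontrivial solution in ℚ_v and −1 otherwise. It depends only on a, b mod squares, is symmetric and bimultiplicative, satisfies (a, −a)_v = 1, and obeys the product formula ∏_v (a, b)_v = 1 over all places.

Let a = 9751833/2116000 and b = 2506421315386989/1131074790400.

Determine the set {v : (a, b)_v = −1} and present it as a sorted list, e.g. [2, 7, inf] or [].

[2, 11]

(a, b) ≡ (2730, 429) mod (ℚ^×)²; places V = {2, 3, 5, 7, 11, 13, 17, 23, 29, ∞}.
(a,b)_5: α=-3, u≡1; β=-2, v≡4 (mod 5); (1|5)=+1, (4|5)=+1; sign (−1)^0·+1^-2·+1^-3 = +1.
(a,b)_2: α=-5, β=-10; u≡5, v≡5 (mod 8); ε(u)ε(v)=0·0, αω(v)=-5·1, βω(u)=-10·1; sum ≡ 1  ⇒  -1.
(a,b)_∞: sgn(2730)=+, sgn(429)=+, so +1.
(a,b)_17: α=0, u≡14; β=-4, v≡2 (mod 17); (14|17)=-1, (2|17)=+1; sign (−1)^0·-1^-4·+1^0 = +1.
(a,b)_29: α=0, u≡6; β=2, v≡23 (mod 29); (6|29)=+1, (23|29)=+1; sign (−1)^0·+1^2·+1^0 = +1.
(a,b)_11: α=0, u≡2; β=1, v≡2 (mod 11); (2|11)=-1, (2|11)=-1; sign (−1)^0·-1^1·-1^0 = -1.
(a,b)_7: α=3, u≡5; β=6, v≡4 (mod 7); (5|7)=-1, (4|7)=+1; sign (−1)^0·-1^6·+1^3 = +1.
(a,b)_23: α=-2, u≡3; β=-2, v≡21 (mod 23); (3|23)=+1, (21|23)=-1; sign (−1)^0·+1^-2·-1^-2 = +1.
(a,b)_3: α=7, u≡1; β=11, v≡2 (mod 3); (1|3)=+1, (2|3)=-1; sign (−1)^1·+1^11·-1^7 = +1.
(a,b)_13: α=1, u≡5; β=1, v≡5 (mod 13); (5|13)=-1, (5|13)=-1; sign (−1)^0·-1^1·-1^1 = +1.
(2730, 429 / ℚ) ramifies at {2, 11}: a division algebra.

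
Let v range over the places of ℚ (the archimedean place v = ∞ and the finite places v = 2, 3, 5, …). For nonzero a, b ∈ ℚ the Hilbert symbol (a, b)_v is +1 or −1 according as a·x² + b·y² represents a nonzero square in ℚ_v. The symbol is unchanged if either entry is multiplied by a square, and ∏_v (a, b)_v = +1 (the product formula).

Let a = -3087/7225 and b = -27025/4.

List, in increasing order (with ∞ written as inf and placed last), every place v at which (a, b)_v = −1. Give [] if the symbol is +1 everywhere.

Mod squares: a ≡ -7, b ≡ -1081. Check v ∈ {∞, 2, 3, 5, 7, 17, 23, 47}.
v=∞: -7 < 0 and -1081 < 0  ⇒  (a,b)_∞ = -1.
v=5: a=5^-2·(≡2), b=5^2·(≡1) mod 5; (2|5)=-1, (1|5)=+1; (−1)^{-2·2·2}·(-1)^2·(+1)^-2 = +1.
v=47: a=47^0·(≡35), b=47^1·(≡9) mod 47; (35|47)=-1, (9|47)=+1; (−1)^{0·1·23}·(-1)^1·(+1)^0 = -1.
v=17: a=17^-2·(≡3), b=17^0·(≡14) mod 17; (3|17)=-1, (14|17)=-1; (−1)^{-2·0·8}·(-1)^0·(-1)^-2 = +1.
v=2: v_2(a)=0, v_2(b)=-2; units ≡ 1, 7 (mod 8); ε·ε+αω+βω = 0·1+0·0+-2·0 ≡ 0  ⇒  (a,b)_2 = +1.
v=23: a=23^0·(≡6), b=23^1·(≡11) mod 23; (6|23)=+1, (11|23)=-1; (−1)^{0·1·11}·(+1)^1·(-1)^0 = +1.
v=3: a=3^2·(≡2), b=3^0·(≡2) mod 3; (2|3)=-1, (2|3)=-1; (−1)^{2·0·1}·(-1)^0·(-1)^2 = +1.
v=7: a=7^3·(≡5), b=7^0·(≡4) mod 7; (5|7)=-1, (4|7)=+1; (−1)^{3·0·3}·(-1)^0·(+1)^3 = +1.
Ram(-7, -1081) = {47, ∞}; no ℚ_47-point on the conic.

[47, inf]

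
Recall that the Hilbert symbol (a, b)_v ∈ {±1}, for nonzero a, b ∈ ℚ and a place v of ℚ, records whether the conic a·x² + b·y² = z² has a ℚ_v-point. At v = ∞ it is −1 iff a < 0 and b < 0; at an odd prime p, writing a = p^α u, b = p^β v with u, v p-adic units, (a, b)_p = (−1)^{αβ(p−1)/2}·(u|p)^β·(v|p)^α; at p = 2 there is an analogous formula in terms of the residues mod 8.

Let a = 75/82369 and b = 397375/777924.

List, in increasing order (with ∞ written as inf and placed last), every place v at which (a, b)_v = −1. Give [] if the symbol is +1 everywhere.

[2, 5]

Mod squares: a ≡ 3, b ≡ 55. Check v ∈ {∞, 2, 3, 5, 7, 11, 17, 41}.
v=3: a=3^1·(≡1), b=3^-4·(≡1) mod 3; (1|3)=+1, (1|3)=+1; (−1)^{1·-4·1}·(+1)^-4·(+1)^1 = +1.
v=17: a=17^0·(≡6), b=17^2·(≡8) mod 17; (6|17)=-1, (8|17)=+1; (−1)^{0·2·8}·(-1)^2·(+1)^0 = +1.
v=5: a=5^2·(≡2), b=5^3·(≡1) mod 5; (2|5)=-1, (1|5)=+1; (−1)^{2·3·2}·(-1)^3·(+1)^2 = -1.
v=2: v_2(a)=0, v_2(b)=-2; units ≡ 3, 7 (mod 8); ε·ε+αω+βω = 1·1+0·0+-2·1 ≡ 1  ⇒  (a,b)_2 = -1.
v=11: a=11^0·(≡9), b=11^1·(≡3) mod 11; (9|11)=+1, (3|11)=+1; (−1)^{0·1·5}·(+1)^1·(+1)^0 = +1.
v=41: a=41^-2·(≡35), b=41^0·(≡12) mod 41; (35|41)=-1, (12|41)=-1; (−1)^{-2·0·20}·(-1)^0·(-1)^-2 = +1.
v=∞: 3 > 0 and 55 > 0  ⇒  (a,b)_∞ = +1.
v=7: a=7^-2·(≡5), b=7^-4·(≡3) mod 7; (5|7)=-1, (3|7)=-1; (−1)^{-2·-4·3}·(-1)^-4·(-1)^-2 = +1.
(3, 55 / ℚ) ramifies at {2, 5}: a division algebra.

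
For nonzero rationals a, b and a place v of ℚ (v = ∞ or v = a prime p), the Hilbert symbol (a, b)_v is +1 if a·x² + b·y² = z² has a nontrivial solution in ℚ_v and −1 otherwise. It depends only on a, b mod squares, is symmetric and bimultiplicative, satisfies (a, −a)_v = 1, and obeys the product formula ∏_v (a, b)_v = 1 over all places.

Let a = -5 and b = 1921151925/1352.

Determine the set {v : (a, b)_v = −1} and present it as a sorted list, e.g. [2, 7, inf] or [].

(a, b) ≡ (-5, 154) mod (ℚ^×)²; places V = {2, 3, 5, 7, 11, 13, 37, ∞}.
(a,b)_37: α=0, u≡32; β=2, v≡5 (mod 37); (32|37)=-1, (5|37)=-1; sign (−1)^0·-1^2·-1^0 = +1.
(a,b)_13: α=0, u≡8; β=-2, v≡7 (mod 13); (8|13)=-1, (7|13)=-1; sign (−1)^0·-1^-2·-1^0 = +1.
(a,b)_5: α=1, u≡4; β=2, v≡1 (mod 5); (4|5)=+1, (1|5)=+1; sign (−1)^0·+1^2·+1^1 = +1.
(a,b)_∞: sgn(-5)=−, sgn(154)=+, so +1.
(a,b)_7: α=0, u≡2; β=1, v≡1 (mod 7); (2|7)=+1, (1|7)=+1; sign (−1)^0·+1^1·+1^0 = +1.
(a,b)_3: α=0, u≡1; β=6, v≡1 (mod 3); (1|3)=+1, (1|3)=+1; sign (−1)^0·+1^6·+1^0 = +1.
(a,b)_2: α=0, β=-3; u≡3, v≡5 (mod 8); ε(u)ε(v)=1·0, αω(v)=0·1, βω(u)=-3·1; sum ≡ 1  ⇒  -1.
(a,b)_11: α=0, u≡6; β=1, v≡4 (mod 11); (6|11)=-1, (4|11)=+1; sign (−1)^0·-1^1·+1^0 = -1.
(-5, 154 / ℚ) ramifies at {2, 11}: a division algebra.

[2, 11]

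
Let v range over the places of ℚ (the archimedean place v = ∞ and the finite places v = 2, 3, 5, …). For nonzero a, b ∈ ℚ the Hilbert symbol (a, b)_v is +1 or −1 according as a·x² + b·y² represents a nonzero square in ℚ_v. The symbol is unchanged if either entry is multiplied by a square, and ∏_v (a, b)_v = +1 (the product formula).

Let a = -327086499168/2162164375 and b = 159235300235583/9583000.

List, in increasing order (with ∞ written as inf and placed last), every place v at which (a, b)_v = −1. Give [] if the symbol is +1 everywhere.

(a, b) ≡ (-714, 10010) mod (ℚ^×)²; places V = {2, 3, 5, 7, 11, 13, 17, 19, 37, ∞}.
(a,b)_11: α=4, u≡3; β=5, v≡7 (mod 11); (3|11)=+1, (7|11)=-1; sign (−1)^0·+1^5·-1^4 = +1.
(a,b)_37: α=-2, u≡1; β=-2, v≡31 (mod 37); (1|37)=+1, (31|37)=-1; sign (−1)^0·+1^-2·-1^-2 = +1.
(a,b)_13: α=2, u≡4; β=1, v≡12 (mod 13); (4|13)=+1, (12|13)=+1; sign (−1)^0·+1^1·+1^2 = +1.
(a,b)_3: α=5, u≡2; β=6, v≡2 (mod 3); (2|3)=-1, (2|3)=-1; sign (−1)^0·-1^6·-1^5 = -1.
(a,b)_5: α=-4, u≡4; β=-3, v≡2 (mod 5); (4|5)=+1, (2|5)=-1; sign (−1)^0·+1^-3·-1^-4 = +1.
(a,b)_7: α=-1, u≡3; β=-1, v≡4 (mod 7); (3|7)=-1, (4|7)=+1; sign (−1)^1·-1^-1·+1^-1 = +1.
(a,b)_∞: sgn(-714)=−, sgn(10010)=+, so +1.
(a,b)_19: α=-2, u≡13; β=2, v≡5 (mod 19); (13|19)=-1, (5|19)=+1; sign (−1)^0·-1^2·+1^-2 = +1.
(a,b)_2: α=5, β=-3; u≡3, v≡5 (mod 8); ε(u)ε(v)=1·0, αω(v)=5·1, βω(u)=-3·1; sum ≡ 0  ⇒  +1.
(a,b)_17: α=1, u≡8; β=2, v≡10 (mod 17); (8|17)=+1, (10|17)=-1; sign (−1)^0·+1^2·-1^1 = -1.
Ram(-714, 10010) = {3, 17}; no ℚ_3-point on the conic.

[3, 17]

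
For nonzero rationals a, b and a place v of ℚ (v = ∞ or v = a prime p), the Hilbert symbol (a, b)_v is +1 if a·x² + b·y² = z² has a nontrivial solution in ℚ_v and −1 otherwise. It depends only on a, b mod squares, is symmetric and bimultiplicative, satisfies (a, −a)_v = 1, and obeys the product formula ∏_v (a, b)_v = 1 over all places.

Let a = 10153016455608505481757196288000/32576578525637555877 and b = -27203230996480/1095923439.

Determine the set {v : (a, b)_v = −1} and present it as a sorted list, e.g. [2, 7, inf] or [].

[5, 7]

(a, b) ≡ (910, -2730) mod (ℚ^×)²; places V = {2, 3, 5, 7, 11, 13, 19, 23, 31, ∞}.
(a,b)_19: α=-4, u≡6; β=-2, v≡7 (mod 19); (6|19)=+1, (7|19)=+1; sign (−1)^0·+1^-2·+1^-4 = +1.
(a,b)_5: α=3, u≡2; β=1, v≡1 (mod 5); (2|5)=-1, (1|5)=+1; sign (−1)^0·-1^1·+1^3 = -1.
(a,b)_13: α=-5, u≡7; β=-1, v≡7 (mod 13); (7|13)=-1, (7|13)=-1; sign (−1)^0·-1^-1·-1^-5 = +1.
(a,b)_∞: sgn(910)=+, sgn(-2730)=−, so +1.
(a,b)_7: α=9, u≡1; β=3, v≡1 (mod 7); (1|7)=+1, (1|7)=+1; sign (−1)^1·+1^3·+1^9 = -1.
(a,b)_31: α=-4, u≡22; β=-2, v≡6 (mod 31); (22|31)=-1, (6|31)=-1; sign (−1)^0·-1^-2·-1^-4 = +1.
(a,b)_3: α=-6, u≡1; β=-5, v≡2 (mod 3); (1|3)=+1, (2|3)=-1; sign (−1)^0·+1^-5·-1^-6 = +1.
(a,b)_11: α=8, u≡2; β=4, v≡4 (mod 11); (2|11)=-1, (4|11)=+1; sign (−1)^0·-1^4·+1^8 = +1.
(a,b)_23: α=4, u≡2; β=2, v≡21 (mod 23); (2|23)=+1, (21|23)=-1; sign (−1)^0·+1^2·-1^4 = +1.
(a,b)_2: α=25, β=11; u≡7, v≡3 (mod 8); ε(u)ε(v)=1·1, αω(v)=25·1, βω(u)=11·0; sum ≡ 0  ⇒  +1.
|Ram(910, -2730)| = 2, even; anisotropic at {5, 7}.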